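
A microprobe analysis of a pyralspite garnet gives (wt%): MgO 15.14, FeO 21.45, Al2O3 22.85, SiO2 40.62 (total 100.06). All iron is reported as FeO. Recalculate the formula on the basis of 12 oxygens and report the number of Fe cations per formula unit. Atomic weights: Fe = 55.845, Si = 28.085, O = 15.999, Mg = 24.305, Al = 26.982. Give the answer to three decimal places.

MgO (M=40.304): mol = 0.37565; Mg = 0.37565, O = 0.37565.
FeO (M=71.844): mol = 0.29856; Fe = 0.29856, O = 0.29856.
Al2O3 (M=101.961): mol = 0.22411; Al = 0.44822, O = 0.67233.
SiO2 (M=60.083): mol = 0.67606; Si = 0.67606, O = 1.35212.
ΣO = 2.69866; factor = 12/ΣO = 4.44665.
Fe apfu = 0.29856 × 4.44665 = 1.328.

1.328 Fe apfu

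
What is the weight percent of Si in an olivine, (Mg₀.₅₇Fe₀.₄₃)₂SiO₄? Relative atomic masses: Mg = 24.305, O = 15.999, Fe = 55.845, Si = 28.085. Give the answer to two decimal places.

M((Mg₀.₅₇Fe₀.₄₃)₂SiO₄) = 167.815 g/mol.
Si contributes 1 × 28.085 = 28.085 g per mole.
28.085/167.815 = 0.1674 → 16.74%.

16.74 mass %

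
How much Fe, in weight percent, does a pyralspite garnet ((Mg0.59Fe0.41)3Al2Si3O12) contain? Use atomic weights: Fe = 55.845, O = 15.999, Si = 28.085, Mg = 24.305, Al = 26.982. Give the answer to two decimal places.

M((Mg0.59Fe0.41)3Al2Si3O12) = 441.916 g/mol.
Fe contributes 1.23 × 55.845 = 68.689 g per mole.
68.689/441.916 = 0.1554 → 15.54%.

15.54 weight percent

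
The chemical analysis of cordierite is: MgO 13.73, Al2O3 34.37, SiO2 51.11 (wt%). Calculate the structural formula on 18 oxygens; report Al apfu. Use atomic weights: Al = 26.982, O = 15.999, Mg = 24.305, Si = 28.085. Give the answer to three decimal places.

MgO (M=40.304): mol = 0.34066; Mg = 0.34066, O = 0.34066.
Al2O3 (M=101.961): mol = 0.33709; Al = 0.67418, O = 1.01127.
SiO2 (M=60.083): mol = 0.85066; Si = 0.85066, O = 1.70132.
ΣO = 3.05325; factor = 18/ΣO = 5.89536.
Al apfu = 0.67418 × 5.89536 = 3.975.

3.975 Al apfu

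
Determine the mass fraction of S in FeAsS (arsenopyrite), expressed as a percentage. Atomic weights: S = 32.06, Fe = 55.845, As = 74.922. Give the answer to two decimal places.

19.69 wt%

M(FeAsS) = 162.827 g/mol.
S contributes 1 × 32.06 = 32.060 g per mole.
32.060/162.827 = 0.1969 → 19.69%.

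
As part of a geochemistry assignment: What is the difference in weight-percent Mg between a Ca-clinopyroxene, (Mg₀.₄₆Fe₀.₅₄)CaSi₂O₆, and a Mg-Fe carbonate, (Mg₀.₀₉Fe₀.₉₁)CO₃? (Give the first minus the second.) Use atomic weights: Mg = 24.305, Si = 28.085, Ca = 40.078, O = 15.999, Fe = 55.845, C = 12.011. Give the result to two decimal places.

2.85 percentage points

First mineral: 11.180 g Mg in 233.579 g formula = 4.79 wt% Mg.
Second mineral: 2.187 g Mg in 113.014 g formula = 1.94 wt% Mg.
4.79% − 1.94% gives a difference of 2.85 percentage points.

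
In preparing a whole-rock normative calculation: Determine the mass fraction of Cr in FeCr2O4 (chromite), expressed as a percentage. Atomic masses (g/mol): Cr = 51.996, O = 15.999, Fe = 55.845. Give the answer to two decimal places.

Formula mass = 1*55.845 + 2*51.996 + 4*15.999 = 223.833 g/mol, of which 103.992 g is Cr.
So Cr makes up 103.992/223.833 = 0.4646 of the mass, i.e. 46.46%.

46.46 weight percent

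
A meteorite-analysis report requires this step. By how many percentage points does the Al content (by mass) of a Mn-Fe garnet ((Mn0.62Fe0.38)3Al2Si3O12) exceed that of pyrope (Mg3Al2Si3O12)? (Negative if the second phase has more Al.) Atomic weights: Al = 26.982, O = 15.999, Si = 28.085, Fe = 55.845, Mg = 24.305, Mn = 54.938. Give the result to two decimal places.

-2.51 percentage points

M((Mn0.62Fe0.38)3Al2Si3O12) = 496.055 g/mol, so wt% Al = 53.964/496.055 × 100 = 10.88%.
M(Mg3Al2Si3O12) = 403.122 g/mol, so wt% Al = 53.964/403.122 × 100 = 13.39%.
10.88 − 13.39 = -2.51 pp.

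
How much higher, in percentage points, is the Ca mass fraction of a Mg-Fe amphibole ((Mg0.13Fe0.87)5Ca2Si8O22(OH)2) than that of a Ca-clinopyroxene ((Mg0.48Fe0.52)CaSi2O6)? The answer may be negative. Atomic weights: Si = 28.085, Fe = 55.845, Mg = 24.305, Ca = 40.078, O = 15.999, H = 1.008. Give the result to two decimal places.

M((Mg0.13Fe0.87)5Ca2Si8O22(OH)2) = 949.552 g/mol, so wt% Ca = 80.156/949.552 × 100 = 8.44%.
M((Mg0.48Fe0.52)CaSi2O6) = 232.948 g/mol, so wt% Ca = 40.078/232.948 × 100 = 17.20%.
8.44 − 17.20 = -8.76 pp.

-8.76 percentage points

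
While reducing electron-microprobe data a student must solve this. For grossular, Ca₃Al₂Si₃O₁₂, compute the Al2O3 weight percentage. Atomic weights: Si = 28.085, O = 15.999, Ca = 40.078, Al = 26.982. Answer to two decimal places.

Formula mass = 450.441 g/mol.
2 Al → 1.0000 mol Al2O3 per formula unit; M(Al2O3) = 101.961, so Al2O3 mass = 101.961 g.
101.961/450.441 × 100 = 22.64 wt%.

22.64 wt%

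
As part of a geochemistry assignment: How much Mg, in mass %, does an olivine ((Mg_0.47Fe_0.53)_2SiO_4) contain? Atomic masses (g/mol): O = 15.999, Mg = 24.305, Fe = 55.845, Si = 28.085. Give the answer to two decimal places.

Molar mass of (Mg_0.47Fe_0.53)_2SiO_4: 0.94×24.305 + 1.06×55.845 + 1×28.085 + 4×15.999 = 174.123 g/mol.
Mass of Mg per formula unit: 0.94 × 24.305 = 22.847 g.
Weight fraction Mg = 22.847 / 174.123 = 0.1312.

13.12 mass %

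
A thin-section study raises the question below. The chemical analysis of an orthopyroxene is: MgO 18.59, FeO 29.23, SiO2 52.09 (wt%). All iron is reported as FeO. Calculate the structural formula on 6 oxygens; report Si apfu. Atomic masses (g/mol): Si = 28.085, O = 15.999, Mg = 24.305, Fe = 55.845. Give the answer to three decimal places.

MgO (M=40.304): mol = 0.46124; Mg = 0.46124, O = 0.46124.
FeO (M=71.844): mol = 0.40685; Fe = 0.40685, O = 0.40685.
SiO2 (M=60.083): mol = 0.86697; Si = 0.86697, O = 1.73394.
ΣO = 2.60203; factor = 6/ΣO = 2.30589.
Si apfu = 0.86697 × 2.30589 = 1.999.

1.999 Si apfu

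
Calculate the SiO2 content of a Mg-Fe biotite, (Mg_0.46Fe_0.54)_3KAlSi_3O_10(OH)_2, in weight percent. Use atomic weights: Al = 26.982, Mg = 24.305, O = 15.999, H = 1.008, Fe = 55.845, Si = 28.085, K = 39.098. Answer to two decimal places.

Molar mass of (Mg_0.46Fe_0.54)_3KAlSi_3O_10(OH)_2 = 1.38*24.305 + 1.62*55.845 + 1*39.098 + 1*26.982 + 3*28.085 + 12*15.999 + 2*1.008 = 468.349 g/mol.
Each formula unit contains 3 Si, equivalent to 3/1 = 3.0000 mol SiO2.
M(SiO2) = 1×28.085 + 2×15.999 = 60.083 g/mol.
Mass of SiO2 per formula unit = 3.0000 × 60.083 = 180.249 g.
SiO2 wt% = 180.249 / 468.349 × 100 = 38.49%.

38.49 wt%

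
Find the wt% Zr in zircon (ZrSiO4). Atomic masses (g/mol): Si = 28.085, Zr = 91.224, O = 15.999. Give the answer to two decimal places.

M(ZrSiO4) = 183.305 g/mol.
Zr contributes 1 × 91.224 = 91.224 g per mole.
91.224/183.305 = 0.4977 → 49.77%.

49.77 weight percent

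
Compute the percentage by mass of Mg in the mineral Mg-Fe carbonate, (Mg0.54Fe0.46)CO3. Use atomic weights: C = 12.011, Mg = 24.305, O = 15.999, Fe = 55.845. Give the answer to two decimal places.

13.28 wt%

Molar mass of (Mg0.54Fe0.46)CO3: 0.54·24.305 + 0.46·55.845 + 1·12.011 + 3·15.999 = 98.821 g/mol.
Mass of Mg per formula unit: 0.54 × 24.305 = 13.125 g.
Weight fraction Mg = 13.125 / 98.821 = 0.1328.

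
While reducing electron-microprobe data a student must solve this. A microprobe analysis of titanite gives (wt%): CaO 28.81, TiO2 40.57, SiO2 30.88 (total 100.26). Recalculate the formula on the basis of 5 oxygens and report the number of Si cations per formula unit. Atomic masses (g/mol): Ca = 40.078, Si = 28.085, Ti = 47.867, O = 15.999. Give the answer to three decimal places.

28.81 wt% CaO ÷ 56.077 g/mol = 0.51376 mol, giving 0.51376 Ca and 0.51376 O.
40.57 wt% TiO2 ÷ 79.865 g/mol = 0.50798 mol, giving 0.50798 Ti and 1.01596 O.
30.88 wt% SiO2 ÷ 60.083 g/mol = 0.51396 mol, giving 0.51396 Si and 1.02792 O.
Oxygen sums to 2.55764; scaling by 5/2.55764 = 1.95493 puts the formula on 5 O.
Si: 0.51396 × 1.95493 = 1.005 atoms per formula unit.

1.005 Si apfu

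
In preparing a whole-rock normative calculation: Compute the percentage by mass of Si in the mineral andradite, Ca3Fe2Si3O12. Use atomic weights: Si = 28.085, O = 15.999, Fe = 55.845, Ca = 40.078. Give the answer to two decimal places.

16.58 wt%

Molar mass of Ca3Fe2Si3O12: 3×40.078 + 2×55.845 + 3×28.085 + 12×15.999 = 508.167 g/mol.
Mass of Si per formula unit: 3 × 28.085 = 84.255 g.
Weight fraction Si = 84.255 / 508.167 = 0.1658.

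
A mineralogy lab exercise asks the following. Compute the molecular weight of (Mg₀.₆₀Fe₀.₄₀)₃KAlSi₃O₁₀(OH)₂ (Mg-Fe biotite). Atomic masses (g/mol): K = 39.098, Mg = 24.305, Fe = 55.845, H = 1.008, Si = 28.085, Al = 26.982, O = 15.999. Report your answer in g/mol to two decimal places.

455.10 g/mol

Mg: 1.80 × 24.305 = 43.7490
Fe: 1.20 × 55.845 = 67.0140
K: 1 × 39.098 = 39.0980
Al: 1 × 26.982 = 26.9820
Si: 3 × 28.085 = 84.2550
O: 12 × 15.999 = 191.9880
H: 2 × 1.008 = 2.0160
Summing the contributions gives the formula mass.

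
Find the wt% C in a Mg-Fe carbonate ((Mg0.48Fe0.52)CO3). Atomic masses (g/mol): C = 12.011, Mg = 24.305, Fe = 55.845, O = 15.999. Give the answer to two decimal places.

Formula mass = 0.48·24.305 + 0.52·55.845 + 1·12.011 + 3·15.999 = 100.714 g/mol, of which 12.011 g is C.
So C makes up 12.011/100.714 = 0.1193 of the mass, i.e. 11.93%.

11.93 mass %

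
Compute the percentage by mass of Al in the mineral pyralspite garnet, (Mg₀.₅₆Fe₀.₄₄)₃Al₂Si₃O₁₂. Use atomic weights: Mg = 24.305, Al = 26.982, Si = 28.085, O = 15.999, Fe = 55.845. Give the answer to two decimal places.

Formula mass = 1.68·24.305 + 1.32·55.845 + 2·26.982 + 3·28.085 + 12·15.999 = 444.755 g/mol, of which 53.964 g is Al.
So Al makes up 53.964/444.755 = 0.1213 of the mass, i.e. 12.13%.

12.13 mass %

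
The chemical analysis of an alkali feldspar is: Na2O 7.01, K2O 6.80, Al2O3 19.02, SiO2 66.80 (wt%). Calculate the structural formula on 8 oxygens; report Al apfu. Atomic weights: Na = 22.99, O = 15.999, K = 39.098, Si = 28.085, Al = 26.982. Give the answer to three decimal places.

1.005 Al apfu

Na2O: 7.01/61.979 = 0.11310 mol → 0.22620 mol Na, 0.11310 mol O.
K2O: 6.80/94.195 = 0.07219 mol → 0.14438 mol K, 0.07219 mol O.
Al2O3: 19.02/101.961 = 0.18654 mol → 0.37308 mol Al, 0.55962 mol O.
SiO2: 66.80/60.083 = 1.11180 mol → 1.11180 mol Si, 2.22360 mol O.
Total oxygen = 2.96851 mol. Normalization factor = 8/2.96851 = 2.69495.
Al per 8 O = 0.37308 × 2.69495 = 1.005.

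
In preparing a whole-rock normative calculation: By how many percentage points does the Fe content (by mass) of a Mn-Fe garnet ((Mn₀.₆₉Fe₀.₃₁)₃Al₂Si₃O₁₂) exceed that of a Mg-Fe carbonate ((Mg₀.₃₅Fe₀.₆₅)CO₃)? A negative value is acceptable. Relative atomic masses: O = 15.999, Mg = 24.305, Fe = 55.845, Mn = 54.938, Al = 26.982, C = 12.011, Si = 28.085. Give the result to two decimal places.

-24.16 percentage points

Fe in (Mn₀.₆₉Fe₀.₃₁)₃Al₂Si₃O₁₂: molar mass 495.865 g/mol; 0.93×55.845 = 51.936 g → 10.47 wt%.
Fe in (Mg₀.₃₅Fe₀.₆₅)CO₃: molar mass 104.814 g/mol; 0.65×55.845 = 36.299 g → 34.63 wt%.
Difference = 10.47 − 34.63 = -24.16 percentage points.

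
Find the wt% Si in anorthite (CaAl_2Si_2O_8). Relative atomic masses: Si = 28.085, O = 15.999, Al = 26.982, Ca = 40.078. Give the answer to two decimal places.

M(CaAl_2Si_2O_8) = 278.204 g/mol.
Si contributes 2 × 28.085 = 56.170 g per mole.
56.170/278.204 = 0.2019 → 20.19%.

20.19 weight percent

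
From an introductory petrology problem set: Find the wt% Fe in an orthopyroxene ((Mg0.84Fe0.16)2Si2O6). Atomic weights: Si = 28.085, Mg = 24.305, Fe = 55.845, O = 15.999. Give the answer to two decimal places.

8.47 weight percent

M((Mg0.84Fe0.16)2Si2O6) = 210.867 g/mol.
Fe contributes 0.32 × 55.845 = 17.870 g per mole.
17.870/210.867 = 0.0847 → 8.47%.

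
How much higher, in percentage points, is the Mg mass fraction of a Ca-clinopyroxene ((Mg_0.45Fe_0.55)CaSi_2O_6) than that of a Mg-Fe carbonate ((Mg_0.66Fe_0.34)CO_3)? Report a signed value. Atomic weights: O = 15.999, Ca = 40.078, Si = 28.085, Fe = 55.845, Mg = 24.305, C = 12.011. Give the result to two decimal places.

-12.20 percentage points

Mg in (Mg_0.45Fe_0.55)CaSi_2O_6: molar mass 233.894 g/mol; 0.45×24.305 = 10.937 g → 4.68 wt%.
Mg in (Mg_0.66Fe_0.34)CO_3: molar mass 95.037 g/mol; 0.66×24.305 = 16.041 g → 16.88 wt%.
Difference = 4.68 − 16.88 = -12.20 percentage points.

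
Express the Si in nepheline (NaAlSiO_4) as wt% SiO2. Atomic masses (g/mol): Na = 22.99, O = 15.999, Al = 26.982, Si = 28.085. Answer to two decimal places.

Formula mass = 142.053 g/mol.
1 Si → 1.0000 mol SiO2 per formula unit; M(SiO2) = 60.083, so SiO2 mass = 60.083 g.
60.083/142.053 × 100 = 42.30 wt%.

42.30 wt%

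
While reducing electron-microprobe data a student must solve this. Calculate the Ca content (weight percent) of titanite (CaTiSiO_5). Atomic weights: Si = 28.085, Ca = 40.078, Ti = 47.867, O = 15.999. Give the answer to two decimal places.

20.45 weight percent

Formula mass = 1·40.078 + 1·47.867 + 1·28.085 + 5·15.999 = 196.025 g/mol, of which 40.078 g is Ca.
So Ca makes up 40.078/196.025 = 0.2045 of the mass, i.e. 20.45%.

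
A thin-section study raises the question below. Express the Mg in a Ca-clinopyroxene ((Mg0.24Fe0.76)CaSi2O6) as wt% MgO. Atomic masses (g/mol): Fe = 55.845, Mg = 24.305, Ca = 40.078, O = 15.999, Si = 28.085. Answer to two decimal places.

M((Mg0.24Fe0.76)CaSi2O6) = 240.517 g/mol; M(MgO) = 40.304 g/mol.
Moles MgO per formula unit = 0.24 Mg ÷ 1 = 0.2400.
MgO fraction = (0.2400 × 40.304) / 240.517 = 9.673/240.517 = 0.0402.

4.02 wt%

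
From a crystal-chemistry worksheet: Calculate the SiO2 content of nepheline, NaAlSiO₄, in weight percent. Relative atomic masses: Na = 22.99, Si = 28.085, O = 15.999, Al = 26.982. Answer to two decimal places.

M(NaAlSiO₄) = 142.053 g/mol; M(SiO2) = 60.083 g/mol.
Moles SiO2 per formula unit = 1 Si ÷ 1 = 1.0000.
SiO2 fraction = (1.0000 × 60.083) / 142.053 = 60.083/142.053 = 0.4230.

42.30 wt%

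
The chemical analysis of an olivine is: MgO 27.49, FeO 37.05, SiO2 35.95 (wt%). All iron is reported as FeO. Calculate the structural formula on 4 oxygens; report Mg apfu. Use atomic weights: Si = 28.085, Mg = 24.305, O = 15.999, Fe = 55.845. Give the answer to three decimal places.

27.49 wt% MgO ÷ 40.304 g/mol = 0.68207 mol, giving 0.68207 Mg and 0.68207 O.
37.05 wt% FeO ÷ 71.844 g/mol = 0.51570 mol, giving 0.51570 Fe and 0.51570 O.
35.95 wt% SiO2 ÷ 60.083 g/mol = 0.59834 mol, giving 0.59834 Si and 1.19668 O.
Oxygen sums to 2.39445; scaling by 4/2.39445 = 1.67053 puts the formula on 4 O.
Mg: 0.68207 × 1.67053 = 1.139 atoms per formula unit.

1.139 Mg apfu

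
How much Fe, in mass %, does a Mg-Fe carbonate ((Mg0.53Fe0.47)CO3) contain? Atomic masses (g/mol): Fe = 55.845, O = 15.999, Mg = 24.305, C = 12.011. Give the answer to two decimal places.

Molar mass of (Mg0.53Fe0.47)CO3: 0.53×24.305 + 0.47×55.845 + 1×12.011 + 3×15.999 = 99.137 g/mol.
Mass of Fe per formula unit: 0.47 × 55.845 = 26.247 g.
Weight fraction Fe = 26.247 / 99.137 = 0.2648.

26.48 mass %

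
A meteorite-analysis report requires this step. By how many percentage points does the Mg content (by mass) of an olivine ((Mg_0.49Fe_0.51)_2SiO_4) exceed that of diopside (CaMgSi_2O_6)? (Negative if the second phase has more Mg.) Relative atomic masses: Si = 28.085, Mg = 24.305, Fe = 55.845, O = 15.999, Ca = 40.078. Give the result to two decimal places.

2.56 percentage points

Mg in (Mg_0.49Fe_0.51)_2SiO_4: molar mass 172.862 g/mol; 0.98×24.305 = 23.819 g → 13.78 wt%.
Mg in CaMgSi_2O_6: molar mass 216.547 g/mol; 1×24.305 = 24.305 g → 11.22 wt%.
Difference = 13.78 − 11.22 = 2.56 percentage points.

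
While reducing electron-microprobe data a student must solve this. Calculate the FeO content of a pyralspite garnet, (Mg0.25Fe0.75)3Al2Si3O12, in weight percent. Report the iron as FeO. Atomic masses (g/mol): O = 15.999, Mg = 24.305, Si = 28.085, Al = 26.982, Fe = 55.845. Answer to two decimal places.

Molar mass of (Mg0.25Fe0.75)3Al2Si3O12 = 0.75·24.305 + 2.25·55.845 + 2·26.982 + 3·28.085 + 12·15.999 = 474.087 g/mol.
Each formula unit contains 2.25 Fe, equivalent to 2.25/1 = 2.2500 mol FeO.
M(FeO) = 1×55.845 + 1×15.999 = 71.844 g/mol.
Mass of FeO per formula unit = 2.2500 × 71.844 = 161.649 g.
FeO wt% = 161.649 / 474.087 × 100 = 34.10%.

34.10 wt%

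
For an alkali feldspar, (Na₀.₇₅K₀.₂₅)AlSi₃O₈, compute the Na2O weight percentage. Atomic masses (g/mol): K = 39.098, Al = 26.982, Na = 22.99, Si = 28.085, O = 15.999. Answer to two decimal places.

8.73 wt%

M((Na₀.₇₅K₀.₂₅)AlSi₃O₈) = 266.246 g/mol; M(Na2O) = 61.979 g/mol.
Moles Na2O per formula unit = 0.75 Na ÷ 2 = 0.3750.
Na2O fraction = (0.3750 × 61.979) / 266.246 = 23.242/266.246 = 0.0873.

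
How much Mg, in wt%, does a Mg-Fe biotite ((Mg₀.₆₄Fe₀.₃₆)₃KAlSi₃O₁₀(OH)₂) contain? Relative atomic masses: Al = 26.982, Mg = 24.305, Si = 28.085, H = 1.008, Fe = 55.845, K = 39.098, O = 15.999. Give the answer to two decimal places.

10.34 wt%

Molar mass of (Mg₀.₆₄Fe₀.₃₆)₃KAlSi₃O₁₀(OH)₂: 1.92×24.305 + 1.08×55.845 + 1×39.098 + 1×26.982 + 3×28.085 + 12×15.999 + 2×1.008 = 451.317 g/mol.
Mass of Mg per formula unit: 1.92 × 24.305 = 46.666 g.
Weight fraction Mg = 46.666 / 451.317 = 0.1034.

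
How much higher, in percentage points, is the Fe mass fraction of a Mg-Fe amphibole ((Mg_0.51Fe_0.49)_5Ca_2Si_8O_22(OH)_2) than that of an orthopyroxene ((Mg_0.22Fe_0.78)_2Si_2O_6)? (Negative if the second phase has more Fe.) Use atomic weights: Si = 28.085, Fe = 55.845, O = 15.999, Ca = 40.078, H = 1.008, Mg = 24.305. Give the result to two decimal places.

First mineral: 136.820 g Fe in 889.626 g formula = 15.38 wt% Fe.
Second mineral: 87.118 g Fe in 249.976 g formula = 34.85 wt% Fe.
15.38% − 34.85% gives a difference of -19.47 percentage points.

-19.47 percentage points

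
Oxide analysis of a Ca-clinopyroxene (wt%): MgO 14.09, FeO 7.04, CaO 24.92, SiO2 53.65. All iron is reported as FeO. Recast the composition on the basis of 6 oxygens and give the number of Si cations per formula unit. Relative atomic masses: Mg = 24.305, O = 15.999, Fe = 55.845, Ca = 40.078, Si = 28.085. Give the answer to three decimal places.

2.001 Si apfu

14.09 wt% MgO ÷ 40.304 g/mol = 0.34959 mol, giving 0.34959 Mg and 0.34959 O.
7.04 wt% FeO ÷ 71.844 g/mol = 0.09799 mol, giving 0.09799 Fe and 0.09799 O.
24.92 wt% CaO ÷ 56.077 g/mol = 0.44439 mol, giving 0.44439 Ca and 0.44439 O.
53.65 wt% SiO2 ÷ 60.083 g/mol = 0.89293 mol, giving 0.89293 Si and 1.78586 O.
Oxygen sums to 2.67783; scaling by 6/2.67783 = 2.24062 puts the formula on 6 O.
Si: 0.89293 × 2.24062 = 2.001 atoms per formula unit.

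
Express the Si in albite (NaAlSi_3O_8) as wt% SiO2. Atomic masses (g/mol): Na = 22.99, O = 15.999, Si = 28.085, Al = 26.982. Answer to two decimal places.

Molar mass of NaAlSi_3O_8 = 1×22.99 + 1×26.982 + 3×28.085 + 8×15.999 = 262.219 g/mol.
Each formula unit contains 3 Si, equivalent to 3/1 = 3.0000 mol SiO2.
M(SiO2) = 1×28.085 + 2×15.999 = 60.083 g/mol.
Mass of SiO2 per formula unit = 3.0000 × 60.083 = 180.249 g.
SiO2 wt% = 180.249 / 262.219 × 100 = 68.74%.

68.74 wt%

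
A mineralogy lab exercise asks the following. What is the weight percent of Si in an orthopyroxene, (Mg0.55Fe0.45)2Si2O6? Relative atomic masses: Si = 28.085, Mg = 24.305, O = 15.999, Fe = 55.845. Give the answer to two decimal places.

M((Mg0.55Fe0.45)2Si2O6) = 229.160 g/mol.
Si contributes 2 × 28.085 = 56.170 g per mole.
56.170/229.160 = 0.2451 → 24.51%.

24.51 weight percent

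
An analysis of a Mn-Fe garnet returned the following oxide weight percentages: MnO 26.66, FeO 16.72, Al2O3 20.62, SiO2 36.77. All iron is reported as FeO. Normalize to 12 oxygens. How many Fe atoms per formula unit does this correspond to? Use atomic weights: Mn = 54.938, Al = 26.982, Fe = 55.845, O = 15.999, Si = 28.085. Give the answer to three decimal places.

1.145 Fe apfu

MnO: 26.66/70.937 = 0.37583 mol → 0.37583 mol Mn, 0.37583 mol O.
FeO: 16.72/71.844 = 0.23273 mol → 0.23273 mol Fe, 0.23273 mol O.
Al2O3: 20.62/101.961 = 0.20223 mol → 0.40446 mol Al, 0.60669 mol O.
SiO2: 36.77/60.083 = 0.61199 mol → 0.61199 mol Si, 1.22398 mol O.
Total oxygen = 2.43923 mol. Normalization factor = 12/2.43923 = 4.91959.
Fe per 12 O = 0.23273 × 4.91959 = 1.145.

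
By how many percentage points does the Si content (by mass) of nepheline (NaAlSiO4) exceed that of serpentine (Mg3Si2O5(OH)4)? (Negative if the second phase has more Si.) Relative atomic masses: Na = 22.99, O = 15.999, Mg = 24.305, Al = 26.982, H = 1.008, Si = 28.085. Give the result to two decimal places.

Si in NaAlSiO4: molar mass 142.053 g/mol; 1×28.085 = 28.085 g → 19.77 wt%.
Si in Mg3Si2O5(OH)4: molar mass 277.108 g/mol; 2×28.085 = 56.170 g → 20.27 wt%.
Difference = 19.77 − 20.27 = -0.50 percentage points.

-0.50 percentage points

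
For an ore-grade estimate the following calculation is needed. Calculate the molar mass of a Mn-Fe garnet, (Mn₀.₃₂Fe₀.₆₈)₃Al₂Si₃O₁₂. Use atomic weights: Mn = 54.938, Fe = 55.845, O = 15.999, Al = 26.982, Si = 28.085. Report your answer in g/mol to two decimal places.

M = 0.96×54.938 + 2.04×55.845 + 2×26.982 + 3×28.085 + 12×15.999

496.87 g/mol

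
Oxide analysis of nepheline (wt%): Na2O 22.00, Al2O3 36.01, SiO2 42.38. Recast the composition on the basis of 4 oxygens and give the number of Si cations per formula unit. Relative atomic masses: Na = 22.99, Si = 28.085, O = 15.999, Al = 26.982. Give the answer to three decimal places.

0.999 Si apfu

Na2O (M=61.979): mol = 0.35496; Na = 0.70992, O = 0.35496.
Al2O3 (M=101.961): mol = 0.35317; Al = 0.70634, O = 1.05951.
SiO2 (M=60.083): mol = 0.70536; Si = 0.70536, O = 1.41072.
ΣO = 2.82519; factor = 4/ΣO = 1.41583.
Si apfu = 0.70536 × 1.41583 = 0.999.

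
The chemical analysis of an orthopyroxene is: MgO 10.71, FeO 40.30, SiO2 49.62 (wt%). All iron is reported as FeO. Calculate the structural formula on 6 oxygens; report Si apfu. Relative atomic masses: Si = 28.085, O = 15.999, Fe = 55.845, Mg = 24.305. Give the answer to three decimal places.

MgO: 10.71/40.304 = 0.26573 mol → 0.26573 mol Mg, 0.26573 mol O.
FeO: 40.30/71.844 = 0.56094 mol → 0.56094 mol Fe, 0.56094 mol O.
SiO2: 49.62/60.083 = 0.82586 mol → 0.82586 mol Si, 1.65172 mol O.
Total oxygen = 2.47839 mol. Normalization factor = 6/2.47839 = 2.42093.
Si per 6 O = 0.82586 × 2.42093 = 1.999.

1.999 Si apfu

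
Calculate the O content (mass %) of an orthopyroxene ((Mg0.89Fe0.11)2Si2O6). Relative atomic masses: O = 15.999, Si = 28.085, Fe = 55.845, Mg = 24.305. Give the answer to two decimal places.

M((Mg0.89Fe0.11)2Si2O6) = 207.713 g/mol.
O contributes 6 × 15.999 = 95.994 g per mole.
95.994/207.713 = 0.4621 → 46.21%.

46.21 mass %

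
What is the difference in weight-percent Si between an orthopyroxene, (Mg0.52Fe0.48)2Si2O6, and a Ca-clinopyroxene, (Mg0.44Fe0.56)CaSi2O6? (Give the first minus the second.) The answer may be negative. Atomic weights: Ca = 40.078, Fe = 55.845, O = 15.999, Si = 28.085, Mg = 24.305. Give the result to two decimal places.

First mineral: 56.170 g Si in 231.052 g formula = 24.31 wt% Si.
Second mineral: 56.170 g Si in 234.209 g formula = 23.98 wt% Si.
24.31% − 23.98% gives a difference of 0.33 percentage points.

0.33 percentage points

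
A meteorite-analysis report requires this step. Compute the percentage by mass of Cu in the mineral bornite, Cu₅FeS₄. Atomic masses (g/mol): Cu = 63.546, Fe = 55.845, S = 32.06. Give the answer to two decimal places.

63.32 mass %

M(Cu₅FeS₄) = 501.815 g/mol.
Cu contributes 5 × 63.546 = 317.730 g per mole.
317.730/501.815 = 0.6332 → 63.32%.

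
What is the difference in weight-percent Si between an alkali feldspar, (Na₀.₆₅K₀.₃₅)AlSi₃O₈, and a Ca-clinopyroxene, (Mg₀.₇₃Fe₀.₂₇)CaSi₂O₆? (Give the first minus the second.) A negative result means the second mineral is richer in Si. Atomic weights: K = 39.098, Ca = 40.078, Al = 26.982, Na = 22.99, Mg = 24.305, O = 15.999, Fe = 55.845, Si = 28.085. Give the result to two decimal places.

Si in (Na₀.₆₅K₀.₃₅)AlSi₃O₈: molar mass 267.857 g/mol; 3×28.085 = 84.255 g → 31.46 wt%.
Si in (Mg₀.₇₃Fe₀.₂₇)CaSi₂O₆: molar mass 225.063 g/mol; 2×28.085 = 56.170 g → 24.96 wt%.
Difference = 31.46 − 24.96 = 6.50 percentage points.

6.50 percentage points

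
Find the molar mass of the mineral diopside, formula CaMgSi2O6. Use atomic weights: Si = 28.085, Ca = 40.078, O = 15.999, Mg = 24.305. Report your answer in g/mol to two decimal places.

216.55 g/mol

M = 1×40.078 + 1×24.305 + 2×28.085 + 6×15.999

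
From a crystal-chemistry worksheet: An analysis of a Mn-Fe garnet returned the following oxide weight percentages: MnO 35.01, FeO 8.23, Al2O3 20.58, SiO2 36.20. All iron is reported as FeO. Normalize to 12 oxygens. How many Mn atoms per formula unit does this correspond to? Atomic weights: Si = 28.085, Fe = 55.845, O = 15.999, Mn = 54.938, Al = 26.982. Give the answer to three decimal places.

2.449 Mn apfu

MnO: 35.01/70.937 = 0.49354 mol → 0.49354 mol Mn, 0.49354 mol O.
FeO: 8.23/71.844 = 0.11455 mol → 0.11455 mol Fe, 0.11455 mol O.
Al2O3: 20.58/101.961 = 0.20184 mol → 0.40368 mol Al, 0.60552 mol O.
SiO2: 36.20/60.083 = 0.60250 mol → 0.60250 mol Si, 1.20500 mol O.
Total oxygen = 2.41861 mol. Normalization factor = 12/2.41861 = 4.96153.
Mn per 12 O = 0.49354 × 4.96153 = 2.449.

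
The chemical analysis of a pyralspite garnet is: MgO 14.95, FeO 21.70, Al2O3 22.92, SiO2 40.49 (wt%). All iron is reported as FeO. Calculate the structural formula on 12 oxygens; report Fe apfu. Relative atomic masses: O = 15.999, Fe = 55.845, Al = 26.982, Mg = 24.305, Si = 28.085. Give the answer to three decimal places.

1.345 Fe apfu

MgO (M=40.304): mol = 0.37093; Mg = 0.37093, O = 0.37093.
FeO (M=71.844): mol = 0.30204; Fe = 0.30204, O = 0.30204.
Al2O3 (M=101.961): mol = 0.22479; Al = 0.44958, O = 0.67437.
SiO2 (M=60.083): mol = 0.67390; Si = 0.67390, O = 1.34780.
ΣO = 2.69514; factor = 12/ΣO = 4.45246.
Fe apfu = 0.30204 × 4.45246 = 1.345.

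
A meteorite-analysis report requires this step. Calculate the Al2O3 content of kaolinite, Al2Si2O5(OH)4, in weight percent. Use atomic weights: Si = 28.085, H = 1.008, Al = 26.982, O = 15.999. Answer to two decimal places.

Formula mass = 258.157 g/mol.
2 Al → 1.0000 mol Al2O3 per formula unit; M(Al2O3) = 101.961, so Al2O3 mass = 101.961 g.
101.961/258.157 × 100 = 39.50 wt%.

39.50 wt%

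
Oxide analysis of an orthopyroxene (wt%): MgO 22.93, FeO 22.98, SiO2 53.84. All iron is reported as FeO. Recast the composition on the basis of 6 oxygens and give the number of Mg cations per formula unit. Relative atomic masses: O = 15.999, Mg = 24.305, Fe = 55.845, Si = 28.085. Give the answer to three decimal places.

1.273 Mg apfu

MgO: 22.93/40.304 = 0.56893 mol → 0.56893 mol Mg, 0.56893 mol O.
FeO: 22.98/71.844 = 0.31986 mol → 0.31986 mol Fe, 0.31986 mol O.
SiO2: 53.84/60.083 = 0.89609 mol → 0.89609 mol Si, 1.79218 mol O.
Total oxygen = 2.68097 mol. Normalization factor = 6/2.68097 = 2.23800.
Mg per 6 O = 0.56893 × 2.23800 = 1.273.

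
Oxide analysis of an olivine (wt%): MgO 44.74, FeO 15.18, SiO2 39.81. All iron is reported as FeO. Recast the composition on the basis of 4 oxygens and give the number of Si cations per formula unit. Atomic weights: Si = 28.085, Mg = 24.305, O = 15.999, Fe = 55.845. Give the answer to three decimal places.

MgO (M=40.304): mol = 1.11006; Mg = 1.11006, O = 1.11006.
FeO (M=71.844): mol = 0.21129; Fe = 0.21129, O = 0.21129.
SiO2 (M=60.083): mol = 0.66258; Si = 0.66258, O = 1.32516.
ΣO = 2.64651; factor = 4/ΣO = 1.51142.
Si apfu = 0.66258 × 1.51142 = 1.001.

1.001 Si apfu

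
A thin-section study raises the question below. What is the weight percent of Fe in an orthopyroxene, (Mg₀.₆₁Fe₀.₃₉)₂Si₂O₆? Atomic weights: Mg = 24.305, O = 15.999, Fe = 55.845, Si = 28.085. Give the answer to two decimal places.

Formula mass = 1.22*24.305 + 0.78*55.845 + 2*28.085 + 6*15.999 = 225.375 g/mol, of which 43.559 g is Fe.
So Fe makes up 43.559/225.375 = 0.1933 of the mass, i.e. 19.33%.

19.33 weight percent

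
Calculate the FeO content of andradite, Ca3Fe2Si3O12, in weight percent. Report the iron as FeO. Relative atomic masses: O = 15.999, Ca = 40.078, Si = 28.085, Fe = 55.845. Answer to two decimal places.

Formula mass = 508.167 g/mol.
2 Fe → 2.0000 mol FeO per formula unit; M(FeO) = 71.844, so FeO mass = 143.688 g.
143.688/508.167 × 100 = 28.28 wt%.

28.28 wt%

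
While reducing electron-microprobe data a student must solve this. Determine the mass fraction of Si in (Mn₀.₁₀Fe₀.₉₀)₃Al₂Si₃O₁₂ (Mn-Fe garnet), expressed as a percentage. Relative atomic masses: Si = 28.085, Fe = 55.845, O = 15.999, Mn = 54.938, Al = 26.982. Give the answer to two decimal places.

Molar mass of (Mn₀.₁₀Fe₀.₉₀)₃Al₂Si₃O₁₂: 0.30×54.938 + 2.70×55.845 + 2×26.982 + 3×28.085 + 12×15.999 = 497.470 g/mol.
Mass of Si per formula unit: 3 × 28.085 = 84.255 g.
Weight fraction Si = 84.255 / 497.470 = 0.1694.

16.94 weight percent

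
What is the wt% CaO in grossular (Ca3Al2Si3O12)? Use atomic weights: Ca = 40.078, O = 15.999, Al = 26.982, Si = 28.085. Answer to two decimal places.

Molar mass of Ca3Al2Si3O12 = 3·40.078 + 2·26.982 + 3·28.085 + 12·15.999 = 450.441 g/mol.
Each formula unit contains 3 Ca, equivalent to 3/1 = 3.0000 mol CaO.
M(CaO) = 1×40.078 + 1×15.999 = 56.077 g/mol.
Mass of CaO per formula unit = 3.0000 × 56.077 = 168.231 g.
CaO wt% = 168.231 / 450.441 × 100 = 37.35%.

37.35 wt%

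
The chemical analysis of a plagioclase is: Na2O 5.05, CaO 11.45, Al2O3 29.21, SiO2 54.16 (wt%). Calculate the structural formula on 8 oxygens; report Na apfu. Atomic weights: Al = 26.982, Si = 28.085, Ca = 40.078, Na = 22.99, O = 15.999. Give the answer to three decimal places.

Na2O: 5.05/61.979 = 0.08148 mol → 0.16296 mol Na, 0.08148 mol O.
CaO: 11.45/56.077 = 0.20418 mol → 0.20418 mol Ca, 0.20418 mol O.
Al2O3: 29.21/101.961 = 0.28648 mol → 0.57296 mol Al, 0.85944 mol O.
SiO2: 54.16/60.083 = 0.90142 mol → 0.90142 mol Si, 1.80284 mol O.
Total oxygen = 2.94794 mol. Normalization factor = 8/2.94794 = 2.71376.
Na per 8 O = 0.16296 × 2.71376 = 0.442.

0.442 Na apfu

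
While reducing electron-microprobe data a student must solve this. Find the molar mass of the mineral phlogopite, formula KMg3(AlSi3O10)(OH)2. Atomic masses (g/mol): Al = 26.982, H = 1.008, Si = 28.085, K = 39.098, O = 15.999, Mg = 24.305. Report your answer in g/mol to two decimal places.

417.25 g/mol

The formula mass is the sum 1·39.098 + 3·24.305 + 1·26.982 + 3·28.085 + 12·15.999 + 2·1.008.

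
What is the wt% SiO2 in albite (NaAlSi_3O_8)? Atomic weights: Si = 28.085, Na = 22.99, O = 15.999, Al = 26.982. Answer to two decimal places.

Formula mass = 262.219 g/mol.
3 Si → 3.0000 mol SiO2 per formula unit; M(SiO2) = 60.083, so SiO2 mass = 180.249 g.
180.249/262.219 × 100 = 68.74 wt%.

68.74 wt%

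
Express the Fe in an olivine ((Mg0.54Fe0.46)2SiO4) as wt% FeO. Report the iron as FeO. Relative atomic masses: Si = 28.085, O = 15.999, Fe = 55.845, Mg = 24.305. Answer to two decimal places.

Formula mass = 169.708 g/mol.
0.92 Fe → 0.9200 mol FeO per formula unit; M(FeO) = 71.844, so FeO mass = 66.096 g.
66.096/169.708 × 100 = 38.95 wt%.

38.95 wt%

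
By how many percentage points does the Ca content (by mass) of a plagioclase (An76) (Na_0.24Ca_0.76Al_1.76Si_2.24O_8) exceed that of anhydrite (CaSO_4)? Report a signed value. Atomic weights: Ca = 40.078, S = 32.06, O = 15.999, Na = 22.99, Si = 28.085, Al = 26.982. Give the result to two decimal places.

-18.34 percentage points

M(Na_0.24Ca_0.76Al_1.76Si_2.24O_8) = 274.368 g/mol, so wt% Ca = 30.459/274.368 × 100 = 11.10%.
M(CaSO_4) = 136.134 g/mol, so wt% Ca = 40.078/136.134 × 100 = 29.44%.
11.10 − 29.44 = -18.34 pp.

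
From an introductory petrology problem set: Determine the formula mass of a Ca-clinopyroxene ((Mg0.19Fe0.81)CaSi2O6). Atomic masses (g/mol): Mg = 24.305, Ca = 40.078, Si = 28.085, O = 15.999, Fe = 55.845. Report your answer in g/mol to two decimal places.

242.09 g/mol

M = 0.19*24.305 + 0.81*55.845 + 1*40.078 + 2*28.085 + 6*15.999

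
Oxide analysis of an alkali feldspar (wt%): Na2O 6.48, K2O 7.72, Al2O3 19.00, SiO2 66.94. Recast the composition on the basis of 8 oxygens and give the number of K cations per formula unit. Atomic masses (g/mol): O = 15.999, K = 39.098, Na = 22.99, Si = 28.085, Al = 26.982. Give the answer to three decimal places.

0.441 K apfu

6.48 wt% Na2O ÷ 61.979 g/mol = 0.10455 mol, giving 0.20910 Na and 0.10455 O.
7.72 wt% K2O ÷ 94.195 g/mol = 0.08196 mol, giving 0.16392 K and 0.08196 O.
19.00 wt% Al2O3 ÷ 101.961 g/mol = 0.18635 mol, giving 0.37270 Al and 0.55905 O.
66.94 wt% SiO2 ÷ 60.083 g/mol = 1.11413 mol, giving 1.11413 Si and 2.22826 O.
Oxygen sums to 2.97382; scaling by 8/2.97382 = 2.69014 puts the formula on 8 O.
K: 0.16392 × 2.69014 = 0.441 atoms per formula unit.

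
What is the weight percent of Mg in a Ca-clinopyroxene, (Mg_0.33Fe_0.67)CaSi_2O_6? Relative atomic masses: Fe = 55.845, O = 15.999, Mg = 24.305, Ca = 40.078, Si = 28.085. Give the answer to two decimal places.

3.37 weight percent

Formula mass = 0.33·24.305 + 0.67·55.845 + 1·40.078 + 2·28.085 + 6·15.999 = 237.679 g/mol, of which 8.021 g is Mg.
So Mg makes up 8.021/237.679 = 0.0337 of the mass, i.e. 3.37%.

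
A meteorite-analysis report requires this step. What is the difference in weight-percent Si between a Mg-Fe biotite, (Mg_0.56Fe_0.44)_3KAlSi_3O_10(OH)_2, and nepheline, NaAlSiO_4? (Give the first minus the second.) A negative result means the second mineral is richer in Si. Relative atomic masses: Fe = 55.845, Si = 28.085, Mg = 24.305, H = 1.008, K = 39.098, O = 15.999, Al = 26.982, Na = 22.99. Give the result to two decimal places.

Si in (Mg_0.56Fe_0.44)_3KAlSi_3O_10(OH)_2: molar mass 458.887 g/mol; 3×28.085 = 84.255 g → 18.36 wt%.
Si in NaAlSiO_4: molar mass 142.053 g/mol; 1×28.085 = 28.085 g → 19.77 wt%.
Difference = 18.36 − 19.77 = -1.41 percentage points.

-1.41 percentage points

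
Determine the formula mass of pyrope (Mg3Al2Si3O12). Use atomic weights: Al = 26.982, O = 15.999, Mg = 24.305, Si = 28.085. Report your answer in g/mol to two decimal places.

403.12 g/mol

M = 3×24.305 + 2×26.982 + 3×28.085 + 12×15.999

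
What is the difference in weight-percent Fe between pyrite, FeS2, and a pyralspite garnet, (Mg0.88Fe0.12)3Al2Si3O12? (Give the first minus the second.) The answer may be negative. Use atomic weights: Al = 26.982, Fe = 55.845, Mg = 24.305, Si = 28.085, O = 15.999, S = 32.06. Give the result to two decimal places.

Fe in FeS2: molar mass 119.965 g/mol; 1×55.845 = 55.845 g → 46.55 wt%.
Fe in (Mg0.88Fe0.12)3Al2Si3O12: molar mass 414.476 g/mol; 0.36×55.845 = 20.104 g → 4.85 wt%.
Difference = 46.55 − 4.85 = 41.70 percentage points.

41.70 percentage points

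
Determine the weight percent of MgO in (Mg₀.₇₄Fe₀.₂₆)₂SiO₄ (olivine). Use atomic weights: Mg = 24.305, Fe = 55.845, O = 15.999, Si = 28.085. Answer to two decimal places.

M((Mg₀.₇₄Fe₀.₂₆)₂SiO₄) = 157.092 g/mol; M(MgO) = 40.304 g/mol.
Moles MgO per formula unit = 1.48 Mg ÷ 1 = 1.4800.
MgO fraction = (1.4800 × 40.304) / 157.092 = 59.650/157.092 = 0.3797.

37.97 wt%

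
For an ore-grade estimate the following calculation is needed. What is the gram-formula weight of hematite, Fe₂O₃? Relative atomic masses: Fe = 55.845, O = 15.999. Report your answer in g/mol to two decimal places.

159.69 g/mol

Fe: 2 × 55.845 = 111.6900
O: 3 × 15.999 = 47.9970
Summing the contributions gives the formula mass.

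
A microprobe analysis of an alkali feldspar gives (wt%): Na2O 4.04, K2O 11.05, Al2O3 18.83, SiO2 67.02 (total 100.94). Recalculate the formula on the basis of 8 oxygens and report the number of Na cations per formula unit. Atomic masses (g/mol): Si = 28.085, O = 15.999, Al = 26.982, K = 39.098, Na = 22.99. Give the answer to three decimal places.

0.351 Na apfu

4.04 wt% Na2O ÷ 61.979 g/mol = 0.06518 mol, giving 0.13036 Na and 0.06518 O.
11.05 wt% K2O ÷ 94.195 g/mol = 0.11731 mol, giving 0.23462 K and 0.11731 O.
18.83 wt% Al2O3 ÷ 101.961 g/mol = 0.18468 mol, giving 0.36936 Al and 0.55404 O.
67.02 wt% SiO2 ÷ 60.083 g/mol = 1.11546 mol, giving 1.11546 Si and 2.23092 O.
Oxygen sums to 2.96745; scaling by 8/2.96745 = 2.69592 puts the formula on 8 O.
Na: 0.13036 × 2.69592 = 0.351 atoms per formula unit.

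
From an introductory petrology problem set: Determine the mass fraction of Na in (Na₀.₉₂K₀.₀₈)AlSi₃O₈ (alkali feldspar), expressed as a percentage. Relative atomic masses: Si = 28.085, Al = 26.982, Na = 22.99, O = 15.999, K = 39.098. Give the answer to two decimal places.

M((Na₀.₉₂K₀.₀₈)AlSi₃O₈) = 263.508 g/mol.
Na contributes 0.92 × 22.99 = 21.151 g per mole.
21.151/263.508 = 0.0803 → 8.03%.

8.03 weight percent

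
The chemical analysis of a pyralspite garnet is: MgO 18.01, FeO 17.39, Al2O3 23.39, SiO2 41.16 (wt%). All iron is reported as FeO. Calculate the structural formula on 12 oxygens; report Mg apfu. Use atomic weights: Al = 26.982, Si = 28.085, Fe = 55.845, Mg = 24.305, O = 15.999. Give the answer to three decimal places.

1.952 Mg apfu

18.01 wt% MgO ÷ 40.304 g/mol = 0.44685 mol, giving 0.44685 Mg and 0.44685 O.
17.39 wt% FeO ÷ 71.844 g/mol = 0.24205 mol, giving 0.24205 Fe and 0.24205 O.
23.39 wt% Al2O3 ÷ 101.961 g/mol = 0.22940 mol, giving 0.45880 Al and 0.68820 O.
41.16 wt% SiO2 ÷ 60.083 g/mol = 0.68505 mol, giving 0.68505 Si and 1.37010 O.
Oxygen sums to 2.74720; scaling by 12/2.74720 = 4.36808 puts the formula on 12 O.
Mg: 0.44685 × 4.36808 = 1.952 atoms per formula unit.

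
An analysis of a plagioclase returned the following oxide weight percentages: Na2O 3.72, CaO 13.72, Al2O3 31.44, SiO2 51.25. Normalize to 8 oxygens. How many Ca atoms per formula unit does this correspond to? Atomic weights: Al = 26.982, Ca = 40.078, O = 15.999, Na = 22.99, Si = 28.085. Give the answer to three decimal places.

0.667 Ca apfu

3.72 wt% Na2O ÷ 61.979 g/mol = 0.06002 mol, giving 0.12004 Na and 0.06002 O.
13.72 wt% CaO ÷ 56.077 g/mol = 0.24466 mol, giving 0.24466 Ca and 0.24466 O.
31.44 wt% Al2O3 ÷ 101.961 g/mol = 0.30835 mol, giving 0.61670 Al and 0.92505 O.
51.25 wt% SiO2 ÷ 60.083 g/mol = 0.85299 mol, giving 0.85299 Si and 1.70598 O.
Oxygen sums to 2.93571; scaling by 8/2.93571 = 2.72506 puts the formula on 8 O.
Ca: 0.24466 × 2.72506 = 0.667 atoms per formula unit.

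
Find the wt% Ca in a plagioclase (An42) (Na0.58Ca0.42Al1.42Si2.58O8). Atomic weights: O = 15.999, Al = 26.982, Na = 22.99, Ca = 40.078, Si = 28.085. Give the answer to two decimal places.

6.26 weight percent

Formula mass = 0.58×22.99 + 0.42×40.078 + 1.42×26.982 + 2.58×28.085 + 8×15.999 = 268.933 g/mol, of which 16.833 g is Ca.
So Ca makes up 16.833/268.933 = 0.0626 of the mass, i.e. 6.26%.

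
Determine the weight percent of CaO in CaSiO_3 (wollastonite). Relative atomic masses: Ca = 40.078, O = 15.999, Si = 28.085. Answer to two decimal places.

48.28 wt%

M(CaSiO_3) = 116.160 g/mol; M(CaO) = 56.077 g/mol.
Moles CaO per formula unit = 1 Ca ÷ 1 = 1.0000.
CaO fraction = (1.0000 × 56.077) / 116.160 = 56.077/116.160 = 0.4828.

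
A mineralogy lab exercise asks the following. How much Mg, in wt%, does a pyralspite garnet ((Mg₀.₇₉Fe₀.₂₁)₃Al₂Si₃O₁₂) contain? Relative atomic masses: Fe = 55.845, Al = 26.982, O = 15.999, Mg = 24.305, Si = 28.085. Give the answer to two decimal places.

Formula mass = 2.37·24.305 + 0.63·55.845 + 2·26.982 + 3·28.085 + 12·15.999 = 422.992 g/mol, of which 57.603 g is Mg.
So Mg makes up 57.603/422.992 = 0.1362 of the mass, i.e. 13.62%.

13.62 wt%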